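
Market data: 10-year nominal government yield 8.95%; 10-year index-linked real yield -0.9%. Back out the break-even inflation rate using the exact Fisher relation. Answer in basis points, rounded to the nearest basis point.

(1 + π) = (1 + i)/(1 + r) = 1.08950 / 0.99100 = 1.099395
Break-even inflation = 1.099395 − 1 → 994 basis points.

994 basis points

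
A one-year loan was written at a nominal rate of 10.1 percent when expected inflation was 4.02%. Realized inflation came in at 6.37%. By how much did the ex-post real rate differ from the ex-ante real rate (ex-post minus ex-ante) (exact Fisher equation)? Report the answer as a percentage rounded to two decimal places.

-2.34%

Ex-ante: (1 + 0.1010)/(1 + 0.0402) − 1 = 5.8450%
Ex-post: (1 + 0.1010)/(1 + 0.0637) − 1 = 3.5066%
Difference (ex-post − ex-ante) = -2.3384% → -2.34%.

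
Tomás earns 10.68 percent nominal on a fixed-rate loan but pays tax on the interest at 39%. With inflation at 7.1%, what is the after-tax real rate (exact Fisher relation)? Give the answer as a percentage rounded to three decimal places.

After-tax nominal return = 10.68% × (1 − 0.39) = 6.5148%.
1 + r = 1.065148 / 1.07100 = 0.994536
After-tax real rate = 0.994536 − 1 → -0.546%.

-0.546%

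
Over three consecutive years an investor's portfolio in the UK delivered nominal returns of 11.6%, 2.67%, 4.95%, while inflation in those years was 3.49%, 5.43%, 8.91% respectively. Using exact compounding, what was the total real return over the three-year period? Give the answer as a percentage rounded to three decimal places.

Compound the nominal returns: 1.1160 × 1.0267 × 1.0495 = 1.202514.
Compound inflation: 1.0349 × 1.0543 × 1.0891 = 1.188312.
Deflate: 1.202514 / 1.188312 = 1.011952.
Total real return = 1.011952 − 1 → 1.195%.

1.195%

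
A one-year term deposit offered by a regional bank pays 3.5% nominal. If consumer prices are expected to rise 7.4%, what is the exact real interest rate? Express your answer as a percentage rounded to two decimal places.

-3.63%

By the Fisher relation, 1 + r = (1 + i)/(1 + π).
1 + r = 1.03500 / 1.07400 = 0.963687
r = 0.963687 − 1 = -3.6313%, i.e. -3.63%.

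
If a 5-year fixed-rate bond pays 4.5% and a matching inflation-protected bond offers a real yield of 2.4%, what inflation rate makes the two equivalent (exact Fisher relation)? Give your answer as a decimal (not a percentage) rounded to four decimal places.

0.0205

(1 + π) = (1 + i)/(1 + r) = 1.04500 / 1.02400 = 1.020508
Break-even inflation = 1.020508 − 1 → 0.0205.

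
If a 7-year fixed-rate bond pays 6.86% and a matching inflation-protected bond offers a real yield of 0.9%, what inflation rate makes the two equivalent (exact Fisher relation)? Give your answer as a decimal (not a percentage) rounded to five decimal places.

0.05907

(1 + π) = (1 + i)/(1 + r) = 1.06860 / 1.00900 = 1.059068
Break-even inflation = 1.059068 − 1 → 0.05907.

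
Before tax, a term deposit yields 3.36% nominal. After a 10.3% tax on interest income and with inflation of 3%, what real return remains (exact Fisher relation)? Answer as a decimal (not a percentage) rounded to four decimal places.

0.0001

After-tax nominal return = 3.36% × (1 − 0.103) = 3.01392%.
1 + r = 1.0301392 / 1.03000 = 1.000135
After-tax real rate = 1.000135 − 1 → 0.0001.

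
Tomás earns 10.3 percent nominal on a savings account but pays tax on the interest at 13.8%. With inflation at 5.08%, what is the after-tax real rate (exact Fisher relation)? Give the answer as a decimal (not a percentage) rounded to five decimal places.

0.03615

After-tax nominal return = 10.3% × (1 − 0.138) = 8.8786%.
1 + r = 1.088786 / 1.05080 = 1.036150
After-tax real rate = 1.036150 − 1 → 0.03615.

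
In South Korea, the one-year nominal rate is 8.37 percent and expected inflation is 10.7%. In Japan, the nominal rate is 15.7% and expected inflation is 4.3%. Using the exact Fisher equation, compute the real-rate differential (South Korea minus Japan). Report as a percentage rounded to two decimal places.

-13.03%

South Korea: (1 + 0.0837)/(1 + 0.1070) − 1 = -2.1048%
Japan: (1 + 0.1570)/(1 + 0.0430) − 1 = 10.9300%
Differential = -2.1048% − 10.9300% = -13.0348% → -13.03%.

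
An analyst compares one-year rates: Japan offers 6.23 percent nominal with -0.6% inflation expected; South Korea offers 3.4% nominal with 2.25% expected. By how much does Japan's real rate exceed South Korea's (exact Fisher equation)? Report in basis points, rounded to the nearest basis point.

575 basis points

Japan: (1 + 0.0623)/(1 − 0.0060) − 1 = 6.8712%
South Korea: (1 + 0.0340)/(1 + 0.0225) − 1 = 1.1247%
Differential = 6.8712% − 1.1247% = 5.7465% → 575 basis points.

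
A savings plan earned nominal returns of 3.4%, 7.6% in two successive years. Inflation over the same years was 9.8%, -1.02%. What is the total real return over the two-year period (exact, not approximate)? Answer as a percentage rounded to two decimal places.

2.37%

Nominal growth factor = 1.0340 × 1.0760 = 1.112584
Price-level growth factor = 1.0980 × 0.9898 = 1.086800
Real growth factor = 1.112584 / 1.086800 = 1.023724
Total real return = 1.023724 − 1 → 2.37%.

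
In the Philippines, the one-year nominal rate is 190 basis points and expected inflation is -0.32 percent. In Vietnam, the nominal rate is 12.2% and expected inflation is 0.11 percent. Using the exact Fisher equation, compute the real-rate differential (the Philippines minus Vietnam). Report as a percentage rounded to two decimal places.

The Philippines: (1 + 0.0190)/(1 − 0.0032) − 1 = 2.2271%
Vietnam: (1 + 0.1220)/(1 + 0.0011) − 1 = 12.0767%
Differential = 2.2271% − 12.0767% = -9.8496% → -9.85%.

-9.85%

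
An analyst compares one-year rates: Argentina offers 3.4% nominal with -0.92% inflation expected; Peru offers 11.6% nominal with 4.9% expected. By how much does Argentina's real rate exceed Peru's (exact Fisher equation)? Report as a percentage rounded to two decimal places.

-2.03%

Argentina: (1 + 0.0340)/(1 − 0.0092) − 1 = 4.3601%
Peru: (1 + 0.1160)/(1 + 0.0490) − 1 = 6.3870%
Differential = 4.3601% − 6.3870% = -2.0269% → -2.03%.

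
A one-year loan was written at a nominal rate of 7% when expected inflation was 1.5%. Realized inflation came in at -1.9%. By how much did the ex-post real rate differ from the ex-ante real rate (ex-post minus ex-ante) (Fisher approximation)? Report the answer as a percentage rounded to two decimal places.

3.40%

Ex-ante: 7% − 1.5% = 5.500%
Ex-post: 7% − (-1.9%) = 8.900%
Difference (ex-post − ex-ante) = 3.4000% → 3.40%.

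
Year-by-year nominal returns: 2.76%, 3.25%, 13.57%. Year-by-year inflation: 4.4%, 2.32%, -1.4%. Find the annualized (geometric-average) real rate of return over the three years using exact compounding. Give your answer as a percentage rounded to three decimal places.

Nominal growth factor = 1.0276 × 1.0325 × 1.1357 = 1.204974293
Price-level growth factor = 1.0440 × 1.0232 × 0.9860 = 1.053265709
Real growth factor = 1.204974293 / 1.053265709 = 1.144036384
Annualized real rate = 1.144036384^(1/3) − 1 = 4.58754% → 4.588%.

4.588%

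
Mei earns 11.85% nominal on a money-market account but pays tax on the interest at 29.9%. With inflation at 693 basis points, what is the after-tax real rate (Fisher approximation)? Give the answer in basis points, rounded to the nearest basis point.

138 basis points

After-tax nominal return = 11.85% × (1 − 0.299) = 8.30685%.
r ≈ 8.30685% − 6.93% → 138 basis points.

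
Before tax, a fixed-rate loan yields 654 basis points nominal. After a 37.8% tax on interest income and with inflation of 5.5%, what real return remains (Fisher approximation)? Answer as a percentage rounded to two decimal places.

-1.43%

After-tax nominal return = 6.54% × (1 − 0.378) = 4.06788%.
r ≈ 4.06788% − 5.5% → -1.43%.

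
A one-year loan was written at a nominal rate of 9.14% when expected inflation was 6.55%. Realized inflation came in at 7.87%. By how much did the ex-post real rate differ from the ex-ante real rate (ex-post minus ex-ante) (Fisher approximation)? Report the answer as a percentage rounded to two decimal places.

-1.32%

Ex-ante: 9.14% − 6.55% = 2.590%
Ex-post: 9.14% − 7.87% = 1.270%
Difference (ex-post − ex-ante) = -1.3200% → -1.32%.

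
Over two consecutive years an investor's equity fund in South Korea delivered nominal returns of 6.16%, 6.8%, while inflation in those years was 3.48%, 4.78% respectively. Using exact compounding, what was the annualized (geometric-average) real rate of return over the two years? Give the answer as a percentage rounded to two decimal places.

2.26%

Nominal growth factor = 1.0616 × 1.0680 = 1.13378880
Price-level growth factor = 1.0348 × 1.0478 = 1.08426344
Real growth factor = 1.13378880 / 1.08426344 = 1.04567650
Annualized real rate = 1.04567650^(1/2) − 1 = 2.2583% → 2.26%.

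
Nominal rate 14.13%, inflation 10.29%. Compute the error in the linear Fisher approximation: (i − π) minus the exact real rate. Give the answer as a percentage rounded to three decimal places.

0.358%

Approximate: r ≈ 14.130% − 10.290% = 3.8400%
Exact: (1 + 0.1413)/(1 + 0.1029) − 1 = 3.4817%
Error = 3.8400% − 3.4817% = 0.3583% → 0.358%.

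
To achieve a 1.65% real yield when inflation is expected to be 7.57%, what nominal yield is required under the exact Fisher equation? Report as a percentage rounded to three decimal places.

9.345%

(1 + i) = (1 + r)(1 + π) = 1.01650 × 1.07570 = 1.09344905
i = 1.09344905 − 1, so the required nominal rate is 9.345%.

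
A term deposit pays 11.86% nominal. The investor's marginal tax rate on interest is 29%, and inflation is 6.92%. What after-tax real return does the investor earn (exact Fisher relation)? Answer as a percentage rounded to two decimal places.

After-tax nominal return = 11.86% × (1 − 0.29) = 8.4206%.
1 + r = 1.084206 / 1.06920 = 1.014035
After-tax real rate = 1.014035 − 1 → 1.40%.

1.40%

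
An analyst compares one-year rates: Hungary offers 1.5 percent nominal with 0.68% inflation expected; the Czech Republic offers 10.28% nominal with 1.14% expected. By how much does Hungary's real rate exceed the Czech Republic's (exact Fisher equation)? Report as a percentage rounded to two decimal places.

-8.22%

Hungary: (1 + 0.0150)/(1 + 0.0068) − 1 = 0.8145%
The Czech Republic: (1 + 0.1028)/(1 + 0.0114) − 1 = 9.0370%
Differential = 0.8145% − 9.0370% = -8.2225% → -8.22%.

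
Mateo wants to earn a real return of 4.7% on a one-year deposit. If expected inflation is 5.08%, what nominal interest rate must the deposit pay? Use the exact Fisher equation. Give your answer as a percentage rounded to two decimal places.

(1 + i) = (1 + r)(1 + π) = 1.04700 × 1.05080 = 1.1001876
i = 1.1001876 − 1, so the required nominal rate is 10.02%.

10.02%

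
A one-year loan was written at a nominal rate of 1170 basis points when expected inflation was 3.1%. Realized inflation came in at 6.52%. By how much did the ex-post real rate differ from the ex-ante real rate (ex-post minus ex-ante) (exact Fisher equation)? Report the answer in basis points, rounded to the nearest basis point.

Ex-ante: (1 + 0.1170)/(1 + 0.0310) − 1 = 8.3414%
Ex-post: (1 + 0.1170)/(1 + 0.0652) − 1 = 4.8629%
Difference (ex-post − ex-ante) = -3.4785% → -348 basis points.

-348 basis points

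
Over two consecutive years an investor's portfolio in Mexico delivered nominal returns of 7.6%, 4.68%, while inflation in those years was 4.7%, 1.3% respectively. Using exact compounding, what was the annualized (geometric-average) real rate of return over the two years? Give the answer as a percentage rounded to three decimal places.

3.053%

Compound the nominal returns: 1.0760 × 1.0468 = 1.12635680.
Compound inflation: 1.0470 × 1.0130 = 1.06061100.
Deflate: 1.12635680 / 1.06061100 = 1.06198861.
Annualized real rate = 1.06198861^(1/2) − 1 = 3.0528% → 3.053%.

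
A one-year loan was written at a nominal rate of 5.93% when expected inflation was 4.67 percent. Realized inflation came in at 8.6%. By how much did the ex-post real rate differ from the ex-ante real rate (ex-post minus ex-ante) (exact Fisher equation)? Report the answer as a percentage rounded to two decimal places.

Ex-ante: (1 + 0.0593)/(1 + 0.0467) − 1 = 1.2038%
Ex-post: (1 + 0.0593)/(1 + 0.0860) − 1 = -2.4586%
Difference (ex-post − ex-ante) = -3.6623% → -3.66%.

-3.66%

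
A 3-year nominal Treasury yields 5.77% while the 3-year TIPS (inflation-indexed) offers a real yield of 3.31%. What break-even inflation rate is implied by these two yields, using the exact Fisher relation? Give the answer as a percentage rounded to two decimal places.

(1 + π) = (1 + i)/(1 + r) = 1.05770 / 1.03310 = 1.023812
Break-even inflation = 1.023812 − 1 → 2.38%.

2.38%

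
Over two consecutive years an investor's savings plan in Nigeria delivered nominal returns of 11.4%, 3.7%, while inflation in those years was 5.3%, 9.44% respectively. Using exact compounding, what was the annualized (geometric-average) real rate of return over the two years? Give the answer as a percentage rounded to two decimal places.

Compound the nominal returns: 1.1140 × 1.0370 = 1.15521800.
Compound inflation: 1.0530 × 1.0944 = 1.15240320.
Deflate: 1.15521800 / 1.15240320 = 1.00244255.
Annualized real rate = 1.00244255^(1/2) − 1 = 0.1221% → 0.12%.

0.12%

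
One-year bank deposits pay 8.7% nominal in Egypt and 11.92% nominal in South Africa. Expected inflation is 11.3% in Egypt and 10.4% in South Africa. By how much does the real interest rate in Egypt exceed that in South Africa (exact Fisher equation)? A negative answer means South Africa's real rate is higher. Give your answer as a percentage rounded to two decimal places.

-3.71%

Egypt: (1 + 0.0870)/(1 + 0.1130) − 1 = -2.3360%
South Africa: (1 + 0.1192)/(1 + 0.1040) − 1 = 1.3768%
Differential = -2.3360% − 1.3768% = -3.7128% → -3.71%.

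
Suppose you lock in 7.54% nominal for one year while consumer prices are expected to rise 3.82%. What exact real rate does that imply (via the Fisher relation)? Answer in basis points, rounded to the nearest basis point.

358 basis points

By the Fisher relation, 1 + r = (1 + i)/(1 + π).
1 + r = 1.07540 / 1.03820 = 1.035831
r = 1.035831 − 1 = 3.5831%, i.e. 358 basis points.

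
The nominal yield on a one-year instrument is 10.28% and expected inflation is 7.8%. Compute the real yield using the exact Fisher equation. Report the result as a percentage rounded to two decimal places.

1 + r = 1.10280 / 1.07800 = 1.023006
r = 1.023006 − 1 = 2.3006%, i.e. 2.30%.

2.30%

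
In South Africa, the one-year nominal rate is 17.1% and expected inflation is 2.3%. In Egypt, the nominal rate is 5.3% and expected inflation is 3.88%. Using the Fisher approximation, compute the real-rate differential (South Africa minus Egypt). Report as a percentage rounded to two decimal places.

13.38%

South Africa: 17.1% − 2.3% = 14.800%
Egypt: 5.3% − 3.88% = 1.420%
Differential = 13.380% → 13.38%.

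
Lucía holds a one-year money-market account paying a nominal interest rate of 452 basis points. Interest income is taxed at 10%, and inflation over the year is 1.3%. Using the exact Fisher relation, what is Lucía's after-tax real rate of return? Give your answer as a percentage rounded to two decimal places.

After-tax nominal return = 4.52% × (1 − 0.1) = 4.0680%.
1 + r = 1.04068 / 1.01300 = 1.027325
After-tax real rate = 1.027325 − 1 → 2.73%.

2.73%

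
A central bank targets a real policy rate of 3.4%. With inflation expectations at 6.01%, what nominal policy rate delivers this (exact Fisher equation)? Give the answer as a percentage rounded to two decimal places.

9.61%

(1 + i) = (1 + r)(1 + π) = 1.03400 × 1.06010 = 1.0961434
i = 1.0961434 − 1, so the required nominal rate is 9.61%.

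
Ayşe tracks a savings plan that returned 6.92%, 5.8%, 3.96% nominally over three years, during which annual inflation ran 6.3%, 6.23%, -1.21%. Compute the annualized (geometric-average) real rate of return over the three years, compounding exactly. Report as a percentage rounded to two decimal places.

Nominal growth factor = 1.0692 × 1.0580 × 1.0396 = 1.17600966
Price-level growth factor = 1.0630 × 1.0623 × 0.9879 = 1.11556128
Real growth factor = 1.17600966 / 1.11556128 = 1.05418652
Annualized real rate = 1.05418652^(1/3) − 1 = 1.7745% → 1.77%.

1.77%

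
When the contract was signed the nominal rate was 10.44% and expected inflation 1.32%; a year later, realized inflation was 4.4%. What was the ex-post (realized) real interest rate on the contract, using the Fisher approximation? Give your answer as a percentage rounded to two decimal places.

6.04%

Ex-post: 10.44% − 4.4% = 6.040%
So the realized real rate is 6.04%.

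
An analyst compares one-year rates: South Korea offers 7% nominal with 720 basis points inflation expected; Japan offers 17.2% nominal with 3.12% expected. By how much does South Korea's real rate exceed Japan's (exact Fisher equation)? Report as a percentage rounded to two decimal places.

South Korea: (1 + 0.0700)/(1 + 0.0720) − 1 = -0.1866%
Japan: (1 + 0.1720)/(1 + 0.0312) − 1 = 13.6540%
Differential = -0.1866% − 13.6540% = -13.8406% → -13.84%.

-13.84%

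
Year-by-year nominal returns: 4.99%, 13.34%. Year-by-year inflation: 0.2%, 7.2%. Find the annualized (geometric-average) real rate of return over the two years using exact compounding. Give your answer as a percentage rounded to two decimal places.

Compound the nominal returns: 1.0499 × 1.1334 = 1.18995666.
Compound inflation: 1.0020 × 1.0720 = 1.07414400.
Deflate: 1.18995666 / 1.07414400 = 1.10781856.
Annualized real rate = 1.10781856^(1/2) − 1 = 5.2530% → 5.25%.

5.25%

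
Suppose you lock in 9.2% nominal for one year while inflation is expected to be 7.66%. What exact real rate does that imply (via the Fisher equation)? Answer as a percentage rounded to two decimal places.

1.43%

By the Fisher equation, 1 + r = (1 + i)/(1 + π).
1 + r = 1.09200 / 1.07660 = 1.014304
r = 1.014304 − 1 = 1.4304%, i.e. 1.43%.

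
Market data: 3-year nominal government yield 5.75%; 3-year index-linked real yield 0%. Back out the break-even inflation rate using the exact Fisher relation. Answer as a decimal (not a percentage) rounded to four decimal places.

(1 + π) = (1 + i)/(1 + r) = 1.05750 / 1.00000 = 1.057500
Break-even inflation = 1.057500 − 1 → 0.0575.

0.0575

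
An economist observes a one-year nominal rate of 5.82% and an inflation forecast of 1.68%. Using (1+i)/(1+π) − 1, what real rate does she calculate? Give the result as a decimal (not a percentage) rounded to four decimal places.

By the Fisher equation, 1 + r = (1 + i)/(1 + π).
1 + r = 1.05820 / 1.01680 = 1.040716
r = 1.040716 − 1 = 4.0716%, i.e. 0.0407.

0.0407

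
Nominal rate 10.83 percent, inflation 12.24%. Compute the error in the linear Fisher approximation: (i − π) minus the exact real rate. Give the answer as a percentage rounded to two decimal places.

Approximate: r ≈ 10.830% − 12.240% = -1.4100%
Exact: (1 + 0.1083)/(1 + 0.1224) − 1 = -1.2562%
Error = -1.4100% − (-1.2562%) = -0.1538% → -0.15%.

-0.15%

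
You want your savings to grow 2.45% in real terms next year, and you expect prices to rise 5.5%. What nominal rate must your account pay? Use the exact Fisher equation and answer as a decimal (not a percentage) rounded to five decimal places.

(1 + i) = (1 + r)(1 + π) = 1.02450 × 1.05500 = 1.0808475
i = 1.0808475 − 1, so the required nominal rate is 0.08085.

0.08085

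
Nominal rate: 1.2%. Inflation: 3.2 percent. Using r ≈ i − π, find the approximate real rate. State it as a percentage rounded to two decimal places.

-2.00%

r ≈ i − π = 1.2% − 3.2% = -2.00%.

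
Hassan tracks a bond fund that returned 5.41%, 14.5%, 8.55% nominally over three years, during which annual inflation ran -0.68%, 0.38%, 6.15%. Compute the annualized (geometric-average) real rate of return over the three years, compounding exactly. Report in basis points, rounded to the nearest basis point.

738 basis points

Compound the nominal returns: 1.0541 × 1.1450 × 1.0855 = 1.31013825.
Compound inflation: 0.9932 × 1.0038 × 1.0615 = 1.05828807.
Deflate: 1.31013825 / 1.05828807 = 1.23797886.
Annualized real rate = 1.23797886^(1/3) − 1 = 7.3753% → 738 basis points.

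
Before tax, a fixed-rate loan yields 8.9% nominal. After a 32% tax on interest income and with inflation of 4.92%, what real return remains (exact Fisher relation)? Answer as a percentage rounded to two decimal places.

1.08%

After-tax nominal return = 8.9% × (1 − 0.32) = 6.0520%.
1 + r = 1.06052 / 1.04920 = 1.010789
After-tax real rate = 1.010789 − 1 → 1.08%.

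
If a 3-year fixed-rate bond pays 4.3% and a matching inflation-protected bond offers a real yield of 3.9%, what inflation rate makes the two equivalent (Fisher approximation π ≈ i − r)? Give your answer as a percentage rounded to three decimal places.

π ≈ i − r = 4.3% − 3.9% → 0.400%.

0.400%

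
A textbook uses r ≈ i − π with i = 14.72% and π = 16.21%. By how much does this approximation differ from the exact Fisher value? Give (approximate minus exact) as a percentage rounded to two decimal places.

-0.21%

Approximate: r ≈ 14.720% − 16.210% = -1.4900%
Exact: (1 + 0.1472)/(1 + 0.1621) − 1 = -1.2822%
Error = -1.4900% − (-1.2822%) = -0.2078% → -0.21%.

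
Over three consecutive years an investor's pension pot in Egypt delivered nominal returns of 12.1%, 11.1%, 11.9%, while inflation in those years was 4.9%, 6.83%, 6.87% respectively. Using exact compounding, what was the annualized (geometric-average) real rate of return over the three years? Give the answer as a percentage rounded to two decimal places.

Nominal growth factor = 1.1210 × 1.1110 × 1.1190 = 1.39363729
Price-level growth factor = 1.0490 × 1.0683 × 1.0687 = 1.19763513
Real growth factor = 1.39363729 / 1.19763513 = 1.16365766
Annualized real rate = 1.16365766^(1/3) − 1 = 5.1821% → 5.18%.

5.18%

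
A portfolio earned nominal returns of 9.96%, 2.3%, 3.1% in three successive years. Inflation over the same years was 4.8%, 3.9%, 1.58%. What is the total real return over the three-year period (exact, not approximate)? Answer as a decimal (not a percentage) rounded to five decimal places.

Nominal growth factor = 1.0996 × 1.0230 × 1.0310 = 1.159762
Price-level growth factor = 1.0480 × 1.0390 × 1.0158 = 1.106076
Real growth factor = 1.159762 / 1.106076 = 1.048538
Total real return = 1.048538 − 1 → 0.04854.

0.04854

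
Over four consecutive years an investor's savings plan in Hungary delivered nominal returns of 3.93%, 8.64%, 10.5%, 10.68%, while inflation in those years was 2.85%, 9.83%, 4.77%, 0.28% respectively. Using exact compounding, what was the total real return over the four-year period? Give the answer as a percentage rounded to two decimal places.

16.36%

Compound the nominal returns: 1.0393 × 1.0864 × 1.1050 × 1.1068 = 1.380900.
Compound inflation: 1.0285 × 1.0983 × 1.0477 × 1.0028 = 1.186797.
Deflate: 1.380900 / 1.186797 = 1.163551.
Total real return = 1.163551 − 1 → 16.36%.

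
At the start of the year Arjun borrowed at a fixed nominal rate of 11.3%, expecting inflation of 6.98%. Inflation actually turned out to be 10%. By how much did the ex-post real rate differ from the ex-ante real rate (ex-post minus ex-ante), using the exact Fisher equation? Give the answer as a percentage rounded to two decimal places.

Ex-ante: (1 + 0.1130)/(1 + 0.0698) − 1 = 4.0381%
Ex-post: (1 + 0.1130)/(1 + 0.1000) − 1 = 1.1818%
Difference (ex-post − ex-ante) = -2.8563% → -2.86%.

-2.86%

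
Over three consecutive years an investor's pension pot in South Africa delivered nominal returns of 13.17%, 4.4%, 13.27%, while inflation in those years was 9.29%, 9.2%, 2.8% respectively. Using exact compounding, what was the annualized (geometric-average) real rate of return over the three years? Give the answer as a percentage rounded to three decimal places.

2.940%

Compound the nominal returns: 1.1317 × 1.0440 × 1.1327 = 1.33827916.
Compound inflation: 1.0929 × 1.0920 × 1.0280 = 1.22686331.
Deflate: 1.33827916 / 1.22686331 = 1.09081358.
Annualized real rate = 1.09081358^(1/3) − 1 = 2.9398% → 2.940%.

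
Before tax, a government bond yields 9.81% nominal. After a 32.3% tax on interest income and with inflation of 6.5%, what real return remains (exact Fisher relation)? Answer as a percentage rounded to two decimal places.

After-tax nominal return = 9.81% × (1 − 0.323) = 6.64137%.
1 + r = 1.0664137 / 1.06500 = 1.001327
After-tax real rate = 1.001327 − 1 → 0.13%.

0.13%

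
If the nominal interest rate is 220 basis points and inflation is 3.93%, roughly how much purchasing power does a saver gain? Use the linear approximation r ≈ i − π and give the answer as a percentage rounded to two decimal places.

r ≈ i − π = 2.2% − 3.93% = -1.73%.

-1.73%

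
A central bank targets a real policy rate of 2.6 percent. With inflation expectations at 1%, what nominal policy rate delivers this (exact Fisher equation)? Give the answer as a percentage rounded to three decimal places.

(1 + i) = (1 + r)(1 + π) = 1.02600 × 1.01000 = 1.03626
i = 1.03626 − 1, so the required nominal rate is 3.626%.

3.626%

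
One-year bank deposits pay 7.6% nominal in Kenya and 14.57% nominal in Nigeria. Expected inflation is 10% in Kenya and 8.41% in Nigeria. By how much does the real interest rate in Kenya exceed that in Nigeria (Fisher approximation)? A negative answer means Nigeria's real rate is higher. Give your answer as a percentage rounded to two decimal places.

Kenya: 7.6% − 10% = -2.400%
Nigeria: 14.57% − 8.41% = 6.160%
Differential = -8.560% → -8.56%.

-8.56%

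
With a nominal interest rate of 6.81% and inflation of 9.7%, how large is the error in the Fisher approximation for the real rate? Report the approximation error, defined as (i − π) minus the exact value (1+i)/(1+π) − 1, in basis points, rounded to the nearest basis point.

Approximate: r ≈ 6.810% − 9.700% = -2.8900%
Exact: (1 + 0.0681)/(1 + 0.0970) − 1 = -2.6345%
Error = -2.8900% − (-2.6345%) = -0.2555% → -26 basis points.

-26 basis points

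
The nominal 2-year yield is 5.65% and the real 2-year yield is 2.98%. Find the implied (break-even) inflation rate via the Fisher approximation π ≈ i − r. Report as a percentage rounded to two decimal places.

2.67%

π ≈ i − r = 5.65% − 2.98% → 2.67%.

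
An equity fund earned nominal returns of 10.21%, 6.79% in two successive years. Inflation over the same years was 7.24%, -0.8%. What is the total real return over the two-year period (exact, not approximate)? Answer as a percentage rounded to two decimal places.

10.63%

Nominal growth factor = 1.1021 × 1.0679 = 1.176933
Price-level growth factor = 1.0724 × 0.9920 = 1.063821
Real growth factor = 1.176933 / 1.063821 = 1.106326
Total real return = 1.106326 − 1 → 10.63%.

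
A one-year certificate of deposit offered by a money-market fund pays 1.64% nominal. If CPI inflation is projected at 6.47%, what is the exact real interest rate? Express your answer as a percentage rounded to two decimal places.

1 + r = 1.01640 / 1.06470 = 0.954635
r = 0.954635 − 1 = -4.5365%, i.e. -4.54%.

-4.54%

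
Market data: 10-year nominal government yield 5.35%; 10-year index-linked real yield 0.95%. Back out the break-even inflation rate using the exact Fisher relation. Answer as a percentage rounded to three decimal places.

4.359%

(1 + π) = (1 + i)/(1 + r) = 1.05350 / 1.00950 = 1.043586
Break-even inflation = 1.043586 − 1 → 4.359%.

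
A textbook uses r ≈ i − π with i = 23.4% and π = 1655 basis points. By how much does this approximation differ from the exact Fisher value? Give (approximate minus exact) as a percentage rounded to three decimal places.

0.973%

Approximate: r ≈ 23.400% − 16.550% = 6.8500%
Exact: (1 + 0.2340)/(1 + 0.1655) − 1 = 5.8773%
Error = 6.8500% − 5.8773% = 0.9727% → 0.973%.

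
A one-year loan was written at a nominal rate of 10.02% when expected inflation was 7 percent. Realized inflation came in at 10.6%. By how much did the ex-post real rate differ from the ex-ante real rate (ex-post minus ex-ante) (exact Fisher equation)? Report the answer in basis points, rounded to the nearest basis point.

Ex-ante: (1 + 0.1002)/(1 + 0.0700) − 1 = 2.8224%
Ex-post: (1 + 0.1002)/(1 + 0.1060) − 1 = -0.5244%
Difference (ex-post − ex-ante) = -3.3468% → -335 basis points.

-335 basis points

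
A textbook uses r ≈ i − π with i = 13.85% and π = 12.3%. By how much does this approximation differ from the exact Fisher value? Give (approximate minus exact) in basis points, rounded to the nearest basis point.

Approximate: r ≈ 13.850% − 12.300% = 1.5500%
Exact: (1 + 0.1385)/(1 + 0.1230) − 1 = 1.3802%
Error = 1.5500% − 1.3802% = 0.1698% → 17 basis points.

17 basis points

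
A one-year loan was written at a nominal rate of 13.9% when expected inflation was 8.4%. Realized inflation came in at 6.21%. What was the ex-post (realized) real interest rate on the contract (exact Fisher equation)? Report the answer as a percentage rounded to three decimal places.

7.240%

Ex-post: (1 + 0.1390)/(1 + 0.0621) − 1 = 7.2404%
So the realized real rate is 7.240%.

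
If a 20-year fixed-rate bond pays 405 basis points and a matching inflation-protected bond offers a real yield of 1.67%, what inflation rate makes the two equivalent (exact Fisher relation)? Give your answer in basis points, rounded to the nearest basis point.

(1 + π) = (1 + i)/(1 + r) = 1.04050 / 1.01670 = 1.023409
Break-even inflation = 1.023409 − 1 → 234 basis points.

234 basis points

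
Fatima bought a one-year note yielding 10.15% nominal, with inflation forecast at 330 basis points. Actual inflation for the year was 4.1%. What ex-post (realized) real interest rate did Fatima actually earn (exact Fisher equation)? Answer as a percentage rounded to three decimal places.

5.812%

Ex-post: (1 + 0.1015)/(1 + 0.0410) − 1 = 5.8117%
So the realized real rate is 5.812%.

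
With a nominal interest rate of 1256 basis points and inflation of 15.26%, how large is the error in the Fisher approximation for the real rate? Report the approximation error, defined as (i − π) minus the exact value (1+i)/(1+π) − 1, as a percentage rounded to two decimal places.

Approximate: r ≈ 12.560% − 15.260% = -2.7000%
Exact: (1 + 0.1256)/(1 + 0.1526) − 1 = -2.3425%
Error = -2.7000% − (-2.3425%) = -0.3575% → -0.36%.

-0.36%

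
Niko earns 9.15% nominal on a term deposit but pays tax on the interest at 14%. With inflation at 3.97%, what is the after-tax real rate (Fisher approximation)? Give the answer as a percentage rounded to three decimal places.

After-tax nominal return = 9.15% × (1 − 0.14) = 7.8690%.
r ≈ 7.8690% − 3.97% → 3.899%.

3.899%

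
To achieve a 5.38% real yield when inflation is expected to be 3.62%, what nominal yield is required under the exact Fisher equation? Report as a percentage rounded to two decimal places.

9.19%

(1 + i) = (1 + r)(1 + π) = 1.05380 × 1.03620 = 1.09194756
i = 1.09194756 − 1, so the required nominal rate is 9.19%.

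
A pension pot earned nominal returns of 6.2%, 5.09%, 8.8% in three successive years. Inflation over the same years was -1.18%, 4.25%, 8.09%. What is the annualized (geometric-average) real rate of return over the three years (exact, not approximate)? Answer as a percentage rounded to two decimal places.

Nominal growth factor = 1.0620 × 1.0509 × 1.0880 = 1.21426871
Price-level growth factor = 0.9882 × 1.0425 × 1.0809 = 1.11354156
Real growth factor = 1.21426871 / 1.11354156 = 1.09045657
Annualized real rate = 1.09045657^(1/3) − 1 = 2.9286% → 2.93%.

2.93%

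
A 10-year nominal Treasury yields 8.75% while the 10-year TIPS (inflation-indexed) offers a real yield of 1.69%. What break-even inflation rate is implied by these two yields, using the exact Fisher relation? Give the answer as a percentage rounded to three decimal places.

(1 + π) = (1 + i)/(1 + r) = 1.08750 / 1.01690 = 1.069427
Break-even inflation = 1.069427 − 1 → 6.943%.

6.943%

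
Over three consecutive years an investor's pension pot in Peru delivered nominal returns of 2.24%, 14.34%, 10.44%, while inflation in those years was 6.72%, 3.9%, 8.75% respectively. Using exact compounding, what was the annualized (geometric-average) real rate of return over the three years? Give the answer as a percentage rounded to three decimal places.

2.302%

Compound the nominal returns: 1.0224 × 1.1434 × 1.1044 = 1.29105703.
Compound inflation: 1.0672 × 1.0390 × 1.0875 = 1.20584262.
Deflate: 1.29105703 / 1.20584262 = 1.07066794.
Annualized real rate = 1.07066794^(1/3) − 1 = 2.3022% → 2.302%.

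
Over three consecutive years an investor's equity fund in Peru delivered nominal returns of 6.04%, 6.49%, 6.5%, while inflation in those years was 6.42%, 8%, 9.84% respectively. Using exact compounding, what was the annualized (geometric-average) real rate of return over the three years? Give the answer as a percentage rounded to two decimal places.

-1.60%

Nominal growth factor = 1.0604 × 1.0649 × 1.0650 = 1.20261926
Price-level growth factor = 1.0642 × 1.0800 × 1.0984 = 1.26243066
Real growth factor = 1.20261926 / 1.26243066 = 0.95262203
Annualized real rate = 0.95262203^(1/3) − 1 = -1.6049% → -1.60%.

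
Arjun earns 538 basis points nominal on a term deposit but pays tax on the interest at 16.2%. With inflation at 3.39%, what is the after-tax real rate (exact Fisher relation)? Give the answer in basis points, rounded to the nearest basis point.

108 basis points

After-tax nominal return = 5.38% × (1 − 0.162) = 4.50844%.
1 + r = 1.0450844 / 1.03390 = 1.010818
After-tax real rate = 1.010818 − 1 → 108 basis points.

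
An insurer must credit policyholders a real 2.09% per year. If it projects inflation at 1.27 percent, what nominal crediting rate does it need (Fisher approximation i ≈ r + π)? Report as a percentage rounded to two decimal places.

i ≈ r + π = 2.09% + 1.27% = 3.36%.

3.36%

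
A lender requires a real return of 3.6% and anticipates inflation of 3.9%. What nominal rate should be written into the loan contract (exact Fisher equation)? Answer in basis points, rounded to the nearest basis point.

(1 + i) = (1 + r)(1 + π) = 1.03600 × 1.03900 = 1.076404
i = 1.076404 − 1, so the required nominal rate is 764 basis points.

764 basis points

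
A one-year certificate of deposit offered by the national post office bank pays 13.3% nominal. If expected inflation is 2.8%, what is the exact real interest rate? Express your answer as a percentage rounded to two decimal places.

By the Fisher relation, 1 + r = (1 + i)/(1 + π).
1 + r = 1.13300 / 1.02800 = 1.102140
r = 1.102140 − 1 = 10.2140%, i.e. 10.21%.

10.21%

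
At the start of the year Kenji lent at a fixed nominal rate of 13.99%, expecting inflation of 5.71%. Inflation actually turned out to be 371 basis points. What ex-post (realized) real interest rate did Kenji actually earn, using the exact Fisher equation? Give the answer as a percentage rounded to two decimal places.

9.91%

Ex-post: (1 + 0.1399)/(1 + 0.0371) − 1 = 9.9123%
So the realized real rate is 9.91%.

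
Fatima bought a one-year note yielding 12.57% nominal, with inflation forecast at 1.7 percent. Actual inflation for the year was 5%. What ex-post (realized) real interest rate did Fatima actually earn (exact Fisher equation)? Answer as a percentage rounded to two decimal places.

7.21%

Ex-post: (1 + 0.1257)/(1 + 0.0500) − 1 = 7.2095%
So the realized real rate is 7.21%.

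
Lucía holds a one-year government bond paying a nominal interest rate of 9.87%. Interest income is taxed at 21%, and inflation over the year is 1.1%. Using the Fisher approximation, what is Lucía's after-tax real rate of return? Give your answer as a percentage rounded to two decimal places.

6.70%

After-tax nominal return = 9.87% × (1 − 0.21) = 7.7973%.
r ≈ 7.7973% − 1.1% → 6.70%.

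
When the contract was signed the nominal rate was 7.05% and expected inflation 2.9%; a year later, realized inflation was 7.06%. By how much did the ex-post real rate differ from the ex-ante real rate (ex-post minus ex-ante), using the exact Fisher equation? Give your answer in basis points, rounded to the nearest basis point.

-404 basis points

Ex-ante: (1 + 0.0705)/(1 + 0.0290) − 1 = 4.0330%
Ex-post: (1 + 0.0705)/(1 + 0.0706) − 1 = -0.0093%
Difference (ex-post − ex-ante) = -4.0424% → -404 basis points.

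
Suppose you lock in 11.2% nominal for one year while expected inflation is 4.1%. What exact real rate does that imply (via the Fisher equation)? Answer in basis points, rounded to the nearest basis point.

By the Fisher equation, 1 + r = (1 + i)/(1 + π).
1 + r = 1.11200 / 1.04100 = 1.068204
r = 1.068204 − 1 = 6.8204%, i.e. 682 basis points.

682 basis points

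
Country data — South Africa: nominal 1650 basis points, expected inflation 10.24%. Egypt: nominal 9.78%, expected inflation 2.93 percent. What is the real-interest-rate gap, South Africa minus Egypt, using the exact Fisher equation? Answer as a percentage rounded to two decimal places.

-0.98%

South Africa: (1 + 0.1650)/(1 + 0.1024) − 1 = 5.6785%
Egypt: (1 + 0.0978)/(1 + 0.0293) − 1 = 6.6550%
Differential = 5.6785% − 6.6550% = -0.9765% → -0.98%.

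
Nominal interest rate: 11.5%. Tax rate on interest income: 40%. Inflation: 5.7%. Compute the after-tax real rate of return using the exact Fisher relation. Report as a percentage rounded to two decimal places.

After-tax nominal return = 11.5% × (1 − 0.4) = 6.9000%.
1 + r = 1.06900 / 1.05700 = 1.011353
After-tax real rate = 1.011353 − 1 → 1.14%.

1.14%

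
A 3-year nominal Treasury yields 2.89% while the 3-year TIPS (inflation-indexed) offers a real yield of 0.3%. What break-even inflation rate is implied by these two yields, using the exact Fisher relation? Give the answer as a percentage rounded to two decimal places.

(1 + π) = (1 + i)/(1 + r) = 1.02890 / 1.00300 = 1.025823
Break-even inflation = 1.025823 − 1 → 2.58%.

2.58%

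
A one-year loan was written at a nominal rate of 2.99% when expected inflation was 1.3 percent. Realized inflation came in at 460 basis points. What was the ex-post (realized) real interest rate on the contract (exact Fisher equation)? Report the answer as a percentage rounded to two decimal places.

-1.54%

Ex-post: (1 + 0.0299)/(1 + 0.0460) − 1 = -1.5392%
So the realized real rate is -1.54%.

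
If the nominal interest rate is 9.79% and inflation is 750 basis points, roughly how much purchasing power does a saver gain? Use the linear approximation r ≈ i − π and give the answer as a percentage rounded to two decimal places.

2.29%

r ≈ i − π = 9.79% − 7.5% = 2.29%.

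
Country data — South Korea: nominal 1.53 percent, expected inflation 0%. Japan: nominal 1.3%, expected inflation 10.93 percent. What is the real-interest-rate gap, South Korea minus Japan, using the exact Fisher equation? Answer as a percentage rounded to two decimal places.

South Korea: (1 + 0.0153)/(1 + 0.0000) − 1 = 1.5300%
Japan: (1 + 0.0130)/(1 + 0.1093) − 1 = -8.6812%
Differential = 1.5300% − (-8.6812%) = 10.2112% → 10.21%.

10.21%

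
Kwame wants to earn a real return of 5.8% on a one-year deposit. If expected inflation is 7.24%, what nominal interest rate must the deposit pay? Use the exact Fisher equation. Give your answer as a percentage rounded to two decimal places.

13.46%

(1 + i) = (1 + r)(1 + π) = 1.05800 × 1.07240 = 1.1345992
i = 1.1345992 − 1, so the required nominal rate is 13.46%.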